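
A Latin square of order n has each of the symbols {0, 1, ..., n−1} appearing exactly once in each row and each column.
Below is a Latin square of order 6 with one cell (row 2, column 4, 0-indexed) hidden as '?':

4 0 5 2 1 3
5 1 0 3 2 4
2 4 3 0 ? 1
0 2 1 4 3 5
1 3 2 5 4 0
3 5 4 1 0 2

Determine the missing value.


Row 2 contains symbols [0, 1, 2, 3, 4] — missing [5].
Column 4 contains symbols [0, 1, 2, 3, 4] — missing [5].
The missing symbol must appear in both missing sets; intersection = [5].
Therefore the hidden value is 5.

Missing value = 5.


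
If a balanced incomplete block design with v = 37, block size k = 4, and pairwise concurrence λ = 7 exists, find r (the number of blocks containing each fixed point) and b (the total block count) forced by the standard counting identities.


Any 2-(v, k, λ) BIBD satisfies two necessary conditions:
  (i)  Each point sits in r blocks, and counting incidences through any fixed point gives r(k − 1) = λ(v − 1), so r = λ(v − 1)/(k − 1).
  (ii) Total incidences bk = vr, so b = vr/k.
Step 1: r = λ(v − 1)/(k − 1) = 7·(37 − 1)/(4 − 1) = 7·36/3 = 252/3 = 84.
Step 2: b = vr/k = 37·84/4 = 3108/4 = 777.
Check integrality: r = 84 ∈ Z ✓, b = 777 ∈ Z ✓.
(These identities are necessary conditions: they determine r and b for any design with these parameters, but do not by themselves prove that one exists.)

r = 84, b = 777.


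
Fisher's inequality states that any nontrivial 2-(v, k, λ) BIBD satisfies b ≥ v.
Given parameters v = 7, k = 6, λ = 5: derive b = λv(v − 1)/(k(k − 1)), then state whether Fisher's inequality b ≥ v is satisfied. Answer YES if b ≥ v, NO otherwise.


b = λv(v − 1)/(k(k − 1)) = 5·7·6/(6·5) = 210/30 = 7.
Compare with v = 7: b ≥ v, so Fisher's inequality holds.

YES


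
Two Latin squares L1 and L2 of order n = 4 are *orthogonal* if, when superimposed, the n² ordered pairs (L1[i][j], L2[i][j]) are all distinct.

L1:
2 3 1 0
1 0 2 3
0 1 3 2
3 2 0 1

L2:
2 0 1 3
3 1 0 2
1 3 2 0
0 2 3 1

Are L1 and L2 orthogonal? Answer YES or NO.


Form the n² = 16 superimposed pairs (L1[i][j], L2[i][j]), row by row (rows and columns indexed from 0):
row 0: (2,2) (3,0) (1,1) (0,3)
row 1: (1,3) (0,1) (2,0) (3,2)
row 2: (0,1) (1,3) (3,2) (2,0)
row 3: (3,0) (2,2) (0,3) (1,1)
Orthogonality requires all 16 pairs distinct.
But the pair (0,1) repeats: cell (1,1) has L1 = 0, L2 = 1, and cell (2,0) has L1 = 0, L2 = 1.
A repeated pair means some other pair never occurs (only 8 distinct pairs out of 16), so the squares are not orthogonal.
Conclusion: NO.

NO


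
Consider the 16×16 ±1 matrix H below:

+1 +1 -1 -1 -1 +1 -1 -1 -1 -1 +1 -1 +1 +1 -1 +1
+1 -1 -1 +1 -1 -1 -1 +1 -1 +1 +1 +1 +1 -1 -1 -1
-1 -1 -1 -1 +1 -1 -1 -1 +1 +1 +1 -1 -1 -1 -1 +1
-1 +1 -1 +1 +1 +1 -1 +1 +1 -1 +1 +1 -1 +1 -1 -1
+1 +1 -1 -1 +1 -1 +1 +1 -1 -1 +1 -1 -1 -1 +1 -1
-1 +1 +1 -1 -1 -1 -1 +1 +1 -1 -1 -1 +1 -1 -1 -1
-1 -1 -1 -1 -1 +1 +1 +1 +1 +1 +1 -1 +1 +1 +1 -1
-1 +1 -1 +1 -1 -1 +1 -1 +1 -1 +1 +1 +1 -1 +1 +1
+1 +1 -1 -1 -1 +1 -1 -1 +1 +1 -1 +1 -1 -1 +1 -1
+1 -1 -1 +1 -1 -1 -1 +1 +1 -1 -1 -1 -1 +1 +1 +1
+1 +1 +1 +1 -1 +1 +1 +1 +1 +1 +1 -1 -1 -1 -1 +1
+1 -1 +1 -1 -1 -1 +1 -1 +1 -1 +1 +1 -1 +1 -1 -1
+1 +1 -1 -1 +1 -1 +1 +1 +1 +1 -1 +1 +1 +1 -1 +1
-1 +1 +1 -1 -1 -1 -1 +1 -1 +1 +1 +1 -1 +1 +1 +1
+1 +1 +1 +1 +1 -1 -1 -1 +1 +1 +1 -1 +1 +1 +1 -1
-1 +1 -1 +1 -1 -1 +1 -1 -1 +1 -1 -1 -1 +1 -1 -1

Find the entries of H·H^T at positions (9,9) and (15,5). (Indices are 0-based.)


Row 5 of H: [-1, 1, 1, -1, -1, -1, -1, 1, 1, -1, -1, -1, 1, -1, -1, -1].
Row 9 of H: [1, -1, -1, 1, -1, -1, -1, 1, 1, -1, -1, -1, -1, 1, 1, 1].
Row 15 of H: [-1, 1, -1, 1, -1, -1, 1, -1, -1, 1, -1, -1, -1, 1, -1, -1].
(H·H^T)[9][9] = Σ_j H[9][j]·H[9][j] = (1)² + (-1)² + (-1)² + (1)² + (-1)² + (-1)² + (-1)² + (1)² + (1)² + (-1)² + (-1)² + (-1)² + (-1)² + (1)² + (1)² + (1)² = 1 + 1 + 1 + 1 + 1 + 1 + 1 + 1 + 1 + 1 + 1 + 1 + 1 + 1 + 1 + 1 = 16.
(H·H^T)[15][5] = Σ_j H[15][j]·H[5][j] = (-1)·(-1) + (1)·(1) + (-1)·(1) + (1)·(-1) + (-1)·(-1) + (-1)·(-1) + (1)·(-1) + (-1)·(1) + (-1)·(1) + (1)·(-1) + (-1)·(-1) + (-1)·(-1) + (-1)·(1) + (1)·(-1) + (-1)·(-1) + (-1)·(-1) = 1 + 1 + -1 + -1 + 1 + 1 + -1 + -1 + -1 + -1 + 1 + 1 + -1 + -1 + 1 + 1 = 0.
So rows 15 and 5 are orthogonal; the diagonal entry equals n = 16.

(9,9) entry = 16; (15,5) entry = 0.


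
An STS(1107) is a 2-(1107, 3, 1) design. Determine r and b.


An STS(v) is a 2-(v, 3, 1) BIBD: block size k = 3, λ = 1.
Replication: r(k − 1) = λ(v − 1) ⇒ r·2 = 1107 − 1 = 1106 ⇒ r = 553.
Block count: b = v(v − 1)/6 = 1107·1106/6 = 1224342/6 = 204057.
(Check via bk = vr: 204057·3 = 612171 = 1107·553 = 612171 ✓.)

r = 553, b = 204057.


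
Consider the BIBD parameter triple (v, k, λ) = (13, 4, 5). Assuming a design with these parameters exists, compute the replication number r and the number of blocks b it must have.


Any 2-(v, k, λ) BIBD satisfies two necessary conditions:
  (i)  Each point sits in r blocks, and counting incidences through any fixed point gives r(k − 1) = λ(v − 1), so r = λ(v − 1)/(k − 1).
  (ii) Total incidences bk = vr, so b = vr/k.
Step 1: r = λ(v − 1)/(k − 1) = 5·(13 − 1)/(4 − 1) = 5·12/3 = 60/3 = 20.
Step 2: b = vr/k = 13·20/4 = 260/4 = 65.
Check integrality: r = 20 ∈ Z ✓, b = 65 ∈ Z ✓.
(These identities are necessary conditions: they determine r and b for any design with these parameters, but do not by themselves prove that one exists.)

r = 20, b = 65.


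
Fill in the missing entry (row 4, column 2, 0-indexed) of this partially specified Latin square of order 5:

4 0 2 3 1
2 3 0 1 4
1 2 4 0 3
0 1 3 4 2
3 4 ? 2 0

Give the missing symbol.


Row 4 contains symbols [0, 2, 3, 4] — missing [1].
Column 2 contains symbols [0, 2, 3, 4] — missing [1].
The missing symbol must appear in both missing sets; intersection = [1].
Therefore the hidden value is 1.

Missing value = 1.


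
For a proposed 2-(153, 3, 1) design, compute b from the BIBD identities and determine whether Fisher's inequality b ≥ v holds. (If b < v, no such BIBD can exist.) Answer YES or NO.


r = λ(v − 1)/(k − 1) = 1·152/2 = 76.
b = vr/k = 153·76/3 = 3876.
Fisher's inequality: b ≥ v ⇔ 3876 ≥ 153? YES.

YES


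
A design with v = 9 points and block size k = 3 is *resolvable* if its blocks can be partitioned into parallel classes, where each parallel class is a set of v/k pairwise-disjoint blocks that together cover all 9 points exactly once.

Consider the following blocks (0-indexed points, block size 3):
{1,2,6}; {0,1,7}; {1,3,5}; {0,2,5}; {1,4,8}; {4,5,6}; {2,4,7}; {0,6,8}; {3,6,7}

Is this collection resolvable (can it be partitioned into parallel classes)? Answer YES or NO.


v = 9, block size k = 3, number of blocks = 9.
For resolvability, blocks must partition into parallel classes of size v/k = 3.
Total blocks must therefore be a multiple of 3: 9 = 3·3 + 0 ⇒ divisible ✓.
Consider block {1,2,6}. It intersects every other block in the collection, so no parallel class of size 3 can contain it.
Since every block must belong to some parallel class in a resolution, the collection cannot be partitioned into parallel classes.
Resolvable? NO.

NO


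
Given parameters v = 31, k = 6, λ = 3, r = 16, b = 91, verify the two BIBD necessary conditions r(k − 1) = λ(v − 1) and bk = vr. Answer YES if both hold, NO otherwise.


Condition (i): r(k − 1) = 16·5 = 80; λ(v − 1) = 3·30 = 90. Match? NO.
Condition (ii): bk = 91·6 = 546; vr = 31·16 = 496. Match? NO.
Both conditions hold? NO.

NO


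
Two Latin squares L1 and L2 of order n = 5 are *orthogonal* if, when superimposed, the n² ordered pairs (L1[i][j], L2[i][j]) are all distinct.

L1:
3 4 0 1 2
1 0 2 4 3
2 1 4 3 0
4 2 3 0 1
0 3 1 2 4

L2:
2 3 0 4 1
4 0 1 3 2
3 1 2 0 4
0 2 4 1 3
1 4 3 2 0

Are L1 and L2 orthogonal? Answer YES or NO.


Form the n² = 25 superimposed pairs (L1[i][j], L2[i][j]), row by row (rows and columns indexed from 0):
row 0: (3,2) (4,3) (0,0) (1,4) (2,1)
row 1: (1,4) (0,0) (2,1) (4,3) (3,2)
row 2: (2,3) (1,1) (4,2) (3,0) (0,4)
row 3: (4,0) (2,2) (3,4) (0,1) (1,3)
row 4: (0,1) (3,4) (1,3) (2,2) (4,0)
Orthogonality requires all 25 pairs distinct.
But the pair (1,4) repeats: cell (0,3) has L1 = 1, L2 = 4, and cell (1,0) has L1 = 1, L2 = 4.
A repeated pair means some other pair never occurs (only 15 distinct pairs out of 25), so the squares are not orthogonal.
Conclusion: NO.

NO


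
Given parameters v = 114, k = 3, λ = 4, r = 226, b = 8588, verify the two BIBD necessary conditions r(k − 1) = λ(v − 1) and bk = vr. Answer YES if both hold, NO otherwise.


Condition (i): r(k − 1) = 226·2 = 452; λ(v − 1) = 4·113 = 452. Match? YES.
Condition (ii): bk = 8588·3 = 25764; vr = 114·226 = 25764. Match? YES.
Both conditions hold? YES.

YES


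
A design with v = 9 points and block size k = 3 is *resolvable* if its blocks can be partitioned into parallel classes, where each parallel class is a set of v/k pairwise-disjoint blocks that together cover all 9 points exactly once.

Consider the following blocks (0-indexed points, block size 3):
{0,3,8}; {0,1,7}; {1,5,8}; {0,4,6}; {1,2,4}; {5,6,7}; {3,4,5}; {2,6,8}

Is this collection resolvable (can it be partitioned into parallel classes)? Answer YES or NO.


v = 9, block size k = 3, number of blocks = 8.
For resolvability, blocks must partition into parallel classes of size v/k = 3.
Total blocks must therefore be a multiple of 3: 8 = 3·2 + 2 ⇒ not divisible ✗.
Resolvable? NO.

NO


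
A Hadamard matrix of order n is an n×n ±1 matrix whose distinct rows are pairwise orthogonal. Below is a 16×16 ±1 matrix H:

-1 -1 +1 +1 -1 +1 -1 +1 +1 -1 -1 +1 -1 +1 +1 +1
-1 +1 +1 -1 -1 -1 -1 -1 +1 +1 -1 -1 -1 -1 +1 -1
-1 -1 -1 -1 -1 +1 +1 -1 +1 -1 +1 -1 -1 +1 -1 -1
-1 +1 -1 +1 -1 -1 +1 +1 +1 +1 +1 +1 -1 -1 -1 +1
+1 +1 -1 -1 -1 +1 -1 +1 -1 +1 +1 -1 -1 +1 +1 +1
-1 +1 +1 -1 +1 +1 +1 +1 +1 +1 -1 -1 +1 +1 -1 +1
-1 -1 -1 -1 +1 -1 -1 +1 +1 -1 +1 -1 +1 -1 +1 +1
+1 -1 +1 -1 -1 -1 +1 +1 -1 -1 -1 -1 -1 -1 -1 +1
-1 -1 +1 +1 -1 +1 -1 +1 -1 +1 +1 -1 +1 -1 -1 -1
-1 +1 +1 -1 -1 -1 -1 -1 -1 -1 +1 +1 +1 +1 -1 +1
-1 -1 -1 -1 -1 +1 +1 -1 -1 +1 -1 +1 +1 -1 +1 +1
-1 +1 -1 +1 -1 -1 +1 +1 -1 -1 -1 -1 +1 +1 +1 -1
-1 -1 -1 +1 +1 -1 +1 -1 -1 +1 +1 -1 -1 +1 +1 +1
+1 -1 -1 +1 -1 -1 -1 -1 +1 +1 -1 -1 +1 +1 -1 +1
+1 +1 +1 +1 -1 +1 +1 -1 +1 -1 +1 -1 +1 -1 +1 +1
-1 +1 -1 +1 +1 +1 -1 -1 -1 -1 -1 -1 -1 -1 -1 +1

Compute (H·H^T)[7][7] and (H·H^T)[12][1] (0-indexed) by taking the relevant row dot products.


Row 1 of H: [-1, 1, 1, -1, -1, -1, -1, -1, 1, 1, -1, -1, -1, -1, 1, -1].
Row 7 of H: [1, -1, 1, -1, -1, -1, 1, 1, -1, -1, -1, -1, -1, -1, -1, 1].
Row 12 of H: [-1, -1, -1, 1, 1, -1, 1, -1, -1, 1, 1, -1, -1, 1, 1, 1].
(H·H^T)[7][7] = Σ_j H[7][j]·H[7][j] = (1)² + (-1)² + (1)² + (-1)² + (-1)² + (-1)² + (1)² + (1)² + (-1)² + (-1)² + (-1)² + (-1)² + (-1)² + (-1)² + (-1)² + (1)² = 1 + 1 + 1 + 1 + 1 + 1 + 1 + 1 + 1 + 1 + 1 + 1 + 1 + 1 + 1 + 1 = 16.
(H·H^T)[12][1] = Σ_j H[12][j]·H[1][j] = (-1)·(-1) + (-1)·(1) + (-1)·(1) + (1)·(-1) + (1)·(-1) + (-1)·(-1) + (1)·(-1) + (-1)·(-1) + (-1)·(1) + (1)·(1) + (1)·(-1) + (-1)·(-1) + (-1)·(-1) + (1)·(-1) + (1)·(1) + (1)·(-1) = 1 + -1 + -1 + -1 + -1 + 1 + -1 + 1 + -1 + 1 + -1 + 1 + 1 + -1 + 1 + -1 = -2.
Rows 12 and 1 are not orthogonal (dot product = -2 ≠ 0), so H is not a Hadamard matrix.

(7,7) entry = 16; (12,1) entry = -2.


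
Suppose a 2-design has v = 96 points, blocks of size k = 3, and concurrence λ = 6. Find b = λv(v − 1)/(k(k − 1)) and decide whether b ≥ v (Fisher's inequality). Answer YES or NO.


b = λv(v − 1)/(k(k − 1)) = 6·96·95/(3·2) = 54720/6 = 9120.
Compare with v = 96: b ≥ v, so Fisher's inequality holds.

YES


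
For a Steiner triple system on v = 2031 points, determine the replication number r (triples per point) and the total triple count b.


An STS(v) is a 2-(v, 3, 1) BIBD: block size k = 3, λ = 1.
Replication: r(k − 1) = λ(v − 1) ⇒ r·2 = 2031 − 1 = 2030 ⇒ r = 1015.
Block count: bk = vr ⇒ b·3 = 2031·1015 = 2061465 ⇒ b = 687155.

r = 1015, b = 687155.


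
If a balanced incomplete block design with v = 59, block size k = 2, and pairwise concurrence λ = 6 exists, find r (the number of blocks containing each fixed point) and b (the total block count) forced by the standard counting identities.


Any 2-(v, k, λ) BIBD satisfies two necessary conditions:
  (i)  Each point sits in r blocks, and counting incidences through any fixed point gives r(k − 1) = λ(v − 1), so r = λ(v − 1)/(k − 1).
  (ii) Total incidences bk = vr, so b = vr/k.
Step 1: r = λ(v − 1)/(k − 1) = 6·(59 − 1)/(2 − 1) = 6·58/1 = 348/1 = 348.
Step 2: b = vr/k = 59·348/2 = 20532/2 = 10266.
Check integrality: r = 348 ∈ Z ✓, b = 10266 ∈ Z ✓.
(These identities are necessary conditions: they determine r and b for any design with these parameters, but do not by themselves prove that one exists.)

r = 348, b = 10266.


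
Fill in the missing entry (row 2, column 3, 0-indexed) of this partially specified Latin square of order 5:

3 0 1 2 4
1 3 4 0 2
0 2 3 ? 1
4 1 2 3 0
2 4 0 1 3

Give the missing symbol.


Row 2 contains symbols [0, 1, 2, 3] — missing [4].
Column 3 contains symbols [0, 1, 2, 3] — missing [4].
The missing symbol must appear in both missing sets; intersection = [4].
Therefore the hidden value is 4.

Missing value = 4.


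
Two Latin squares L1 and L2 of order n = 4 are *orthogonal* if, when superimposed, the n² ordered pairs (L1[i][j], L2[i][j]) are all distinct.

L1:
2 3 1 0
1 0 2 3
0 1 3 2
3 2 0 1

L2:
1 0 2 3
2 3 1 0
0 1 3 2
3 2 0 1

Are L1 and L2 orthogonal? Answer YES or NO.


Form the n² = 16 superimposed pairs (L1[i][j], L2[i][j]), row by row (rows and columns indexed from 0):
row 0: (2,1) (3,0) (1,2) (0,3)
row 1: (1,2) (0,3) (2,1) (3,0)
row 2: (0,0) (1,1) (3,3) (2,2)
row 3: (3,3) (2,2) (0,0) (1,1)
Orthogonality requires all 16 pairs distinct.
But the pair (1,2) repeats: cell (0,2) has L1 = 1, L2 = 2, and cell (1,0) has L1 = 1, L2 = 2.
A repeated pair means some other pair never occurs (only 8 distinct pairs out of 16), so the squares are not orthogonal.
Conclusion: NO.

NO


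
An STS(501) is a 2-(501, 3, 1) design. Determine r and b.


An STS(v) is a 2-(v, 3, 1) BIBD: block size k = 3, λ = 1.
Replication: r(k − 1) = λ(v − 1) ⇒ r·2 = 501 − 1 = 500 ⇒ r = 250.
Block count: b = v(v − 1)/6 = 501·500/6 = 250500/6 = 41750.
(Check via bk = vr: 41750·3 = 125250 = 501·250 = 125250 ✓.)

r = 250, b = 41750.


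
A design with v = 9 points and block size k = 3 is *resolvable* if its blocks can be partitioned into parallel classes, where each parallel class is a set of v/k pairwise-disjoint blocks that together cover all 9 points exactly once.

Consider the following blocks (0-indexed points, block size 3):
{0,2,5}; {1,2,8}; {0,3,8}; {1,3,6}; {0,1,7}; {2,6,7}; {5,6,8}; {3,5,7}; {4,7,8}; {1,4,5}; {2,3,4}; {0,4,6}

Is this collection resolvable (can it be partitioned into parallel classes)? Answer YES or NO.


v = 9, block size k = 3, number of blocks = 12.
For resolvability, blocks must partition into parallel classes of size v/k = 3.
Total blocks must therefore be a multiple of 3: 12 = 3·4 + 0 ⇒ divisible ✓.
Greedy packing gives 4 candidate class(es). Each should be a full parallel class (size 3, covers all 9 points).
  Class 1 (3 blocks): {0,2,5}; {1,3,6}; {4,7,8}. Points covered: [0, 1, 2, 3, 4, 5, 6, 7, 8].
  Class 2 (3 blocks): {1,2,8}; {3,5,7}; {0,4,6}. Points covered: [0, 1, 2, 3, 4, 5, 6, 7, 8].
  Class 3 (3 blocks): {0,3,8}; {2,6,7}; {1,4,5}. Points covered: [0, 1, 2, 3, 4, 5, 6, 7, 8].
  Class 4 (3 blocks): {0,1,7}; {5,6,8}; {2,3,4}. Points covered: [0, 1, 2, 3, 4, 5, 6, 7, 8].
All classes full (size 3)? YES. All classes cover every point? YES.
Resolvable? YES.

YES


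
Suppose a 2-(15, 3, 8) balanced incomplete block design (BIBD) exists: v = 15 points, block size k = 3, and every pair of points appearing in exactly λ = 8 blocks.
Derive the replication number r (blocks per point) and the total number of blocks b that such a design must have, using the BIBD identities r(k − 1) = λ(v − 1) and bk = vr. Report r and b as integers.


Any 2-(v, k, λ) BIBD satisfies two necessary conditions:
  (i)  Each point sits in r blocks, and counting incidences through any fixed point gives r(k − 1) = λ(v − 1), so r = λ(v − 1)/(k − 1).
  (ii) Total incidences bk = vr, so b = vr/k.
Step 1: r = λ(v − 1)/(k − 1) = 8·(15 − 1)/(3 − 1) = 8·14/2 = 112/2 = 56.
Step 2: b = vr/k = 15·56/3 = 840/3 = 280.
Check integrality: r = 56 ∈ Z ✓, b = 280 ∈ Z ✓.
(These identities are necessary conditions: they determine r and b for any design with these parameters, but do not by themselves prove that one exists.)

r = 56, b = 280.


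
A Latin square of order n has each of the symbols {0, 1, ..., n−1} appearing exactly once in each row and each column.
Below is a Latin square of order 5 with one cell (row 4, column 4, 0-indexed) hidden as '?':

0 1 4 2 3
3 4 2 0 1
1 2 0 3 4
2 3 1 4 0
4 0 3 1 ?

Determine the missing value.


Row 4 contains symbols [0, 1, 3, 4] — missing [2].
Column 4 contains symbols [0, 1, 3, 4] — missing [2].
The missing symbol must appear in both missing sets; intersection = [2].
Therefore the hidden value is 2.

Missing value = 2.


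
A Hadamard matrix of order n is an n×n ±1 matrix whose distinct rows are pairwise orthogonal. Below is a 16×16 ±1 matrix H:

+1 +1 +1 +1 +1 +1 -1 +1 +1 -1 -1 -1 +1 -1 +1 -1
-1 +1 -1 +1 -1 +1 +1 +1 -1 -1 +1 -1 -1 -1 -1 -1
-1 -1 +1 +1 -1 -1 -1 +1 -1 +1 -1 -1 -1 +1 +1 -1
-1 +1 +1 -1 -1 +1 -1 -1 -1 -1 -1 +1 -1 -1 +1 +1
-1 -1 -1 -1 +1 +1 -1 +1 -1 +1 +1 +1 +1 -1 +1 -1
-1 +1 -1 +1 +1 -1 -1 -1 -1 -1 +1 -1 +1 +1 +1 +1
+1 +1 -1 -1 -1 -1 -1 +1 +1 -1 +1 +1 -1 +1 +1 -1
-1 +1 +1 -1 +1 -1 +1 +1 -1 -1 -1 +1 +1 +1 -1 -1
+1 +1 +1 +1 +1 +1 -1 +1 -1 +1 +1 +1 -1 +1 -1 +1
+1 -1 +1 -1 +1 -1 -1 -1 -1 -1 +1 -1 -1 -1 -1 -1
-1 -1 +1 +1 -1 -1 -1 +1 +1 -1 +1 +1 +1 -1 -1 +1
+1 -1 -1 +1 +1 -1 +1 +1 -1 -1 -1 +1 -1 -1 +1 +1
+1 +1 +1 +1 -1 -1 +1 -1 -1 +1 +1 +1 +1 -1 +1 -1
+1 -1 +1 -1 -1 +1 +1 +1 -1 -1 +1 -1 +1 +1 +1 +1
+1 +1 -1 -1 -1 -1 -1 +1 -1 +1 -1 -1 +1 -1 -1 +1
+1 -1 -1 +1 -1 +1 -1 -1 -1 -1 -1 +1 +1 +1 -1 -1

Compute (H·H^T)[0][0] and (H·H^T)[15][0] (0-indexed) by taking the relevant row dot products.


Row 0 of H: [1, 1, 1, 1, 1, 1, -1, 1, 1, -1, -1, -1, 1, -1, 1, -1].
Row 15 of H: [1, -1, -1, 1, -1, 1, -1, -1, -1, -1, -1, 1, 1, 1, -1, -1].
(H·H^T)[0][0] = Σ_j H[0][j]·H[0][j] = (1)² + (1)² + (1)² + (1)² + (1)² + (1)² + (-1)² + (1)² + (1)² + (-1)² + (-1)² + (-1)² + (1)² + (-1)² + (1)² + (-1)² = 1 + 1 + 1 + 1 + 1 + 1 + 1 + 1 + 1 + 1 + 1 + 1 + 1 + 1 + 1 + 1 = 16.
(H·H^T)[15][0] = Σ_j H[15][j]·H[0][j] = (1)·(1) + (-1)·(1) + (-1)·(1) + (1)·(1) + (-1)·(1) + (1)·(1) + (-1)·(-1) + (-1)·(1) + (-1)·(1) + (-1)·(-1) + (-1)·(-1) + (1)·(-1) + (1)·(1) + (1)·(-1) + (-1)·(1) + (-1)·(-1) = 1 + -1 + -1 + 1 + -1 + 1 + 1 + -1 + -1 + 1 + 1 + -1 + 1 + -1 + -1 + 1 = 0.
So rows 15 and 0 are orthogonal; the diagonal entry equals n = 16.

(0,0) entry = 16; (15,0) entry = 0.


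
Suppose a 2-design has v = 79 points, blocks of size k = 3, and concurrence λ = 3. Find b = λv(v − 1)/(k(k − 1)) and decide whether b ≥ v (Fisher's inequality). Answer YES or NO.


r = λ(v − 1)/(k − 1) = 3·78/2 = 117.
b = vr/k = 79·117/3 = 3081.
Fisher's inequality: b ≥ v ⇔ 3081 ≥ 79? YES.

YES


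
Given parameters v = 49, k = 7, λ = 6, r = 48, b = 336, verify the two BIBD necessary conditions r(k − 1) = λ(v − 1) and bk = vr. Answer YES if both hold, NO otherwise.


Condition (i): r(k − 1) = 48·6 = 288; λ(v − 1) = 6·48 = 288. Match? YES.
Condition (ii): bk = 336·7 = 2352; vr = 49·48 = 2352. Match? YES.
Both conditions hold? YES.

YES


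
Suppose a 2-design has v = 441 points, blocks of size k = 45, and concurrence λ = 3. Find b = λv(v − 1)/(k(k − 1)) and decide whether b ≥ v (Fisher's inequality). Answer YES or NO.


b = λv(v − 1)/(k(k − 1)) = 3·441·440/(45·44) = 582120/1980 = 294.
Compare with v = 441: b < v, so Fisher's inequality fails.

NO


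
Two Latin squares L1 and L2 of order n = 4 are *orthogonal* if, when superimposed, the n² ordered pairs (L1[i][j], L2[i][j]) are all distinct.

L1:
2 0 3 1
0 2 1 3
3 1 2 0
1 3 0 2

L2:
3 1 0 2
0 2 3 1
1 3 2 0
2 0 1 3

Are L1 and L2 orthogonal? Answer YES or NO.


Form the n² = 16 superimposed pairs (L1[i][j], L2[i][j]), row by row (rows and columns indexed from 0):
row 0: (2,3) (0,1) (3,0) (1,2)
row 1: (0,0) (2,2) (1,3) (3,1)
row 2: (3,1) (1,3) (2,2) (0,0)
row 3: (1,2) (3,0) (0,1) (2,3)
Orthogonality requires all 16 pairs distinct.
But the pair (3,1) repeats: cell (1,3) has L1 = 3, L2 = 1, and cell (2,0) has L1 = 3, L2 = 1.
A repeated pair means some other pair never occurs (only 8 distinct pairs out of 16), so the squares are not orthogonal.
Conclusion: NO.

NO


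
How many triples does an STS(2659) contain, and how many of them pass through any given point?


An STS(v) is a 2-(v, 3, 1) BIBD: block size k = 3, λ = 1.
Replication: r(k − 1) = λ(v − 1) ⇒ r·2 = 2659 − 1 = 2658 ⇒ r = 1329.
Block count: b = v(v − 1)/6 = 2659·2658/6 = 7067622/6 = 1177937.

r = 1329, b = 1177937.


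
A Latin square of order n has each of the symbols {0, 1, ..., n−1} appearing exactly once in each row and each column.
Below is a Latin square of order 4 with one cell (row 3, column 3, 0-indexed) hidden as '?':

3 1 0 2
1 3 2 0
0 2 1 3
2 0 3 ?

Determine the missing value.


Row 3 contains symbols [0, 2, 3] — missing [1].
Column 3 contains symbols [0, 2, 3] — missing [1].
The missing symbol must appear in both missing sets; intersection = [1].
Therefore the hidden value is 1.

Missing value = 1.


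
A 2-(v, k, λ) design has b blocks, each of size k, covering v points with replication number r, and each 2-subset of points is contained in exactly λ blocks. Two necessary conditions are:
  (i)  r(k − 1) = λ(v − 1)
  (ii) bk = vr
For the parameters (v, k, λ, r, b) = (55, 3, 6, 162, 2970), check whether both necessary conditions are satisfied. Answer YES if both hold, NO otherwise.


Condition (i): r(k − 1) = 162·2 = 324; λ(v − 1) = 6·54 = 324. Match? YES.
Condition (ii): bk = 2970·3 = 8910; vr = 55·162 = 8910. Match? YES.
Both conditions hold? YES.

YES


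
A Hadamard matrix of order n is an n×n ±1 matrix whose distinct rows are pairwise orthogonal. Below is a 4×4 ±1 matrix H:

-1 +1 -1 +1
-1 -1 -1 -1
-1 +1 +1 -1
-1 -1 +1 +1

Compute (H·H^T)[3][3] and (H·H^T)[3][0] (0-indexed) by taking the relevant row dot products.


Row 0 of H: [-1, 1, -1, 1].
Row 3 of H: [-1, -1, 1, 1].
(H·H^T)[3][3] = Σ_j H[3][j]·H[3][j] = (-1)² + (-1)² + (1)² + (1)² = 1 + 1 + 1 + 1 = 4.
(H·H^T)[3][0] = Σ_j H[3][j]·H[0][j] = (-1)·(-1) + (-1)·(1) + (1)·(-1) + (1)·(1) = 1 + -1 + -1 + 1 = 0.
So rows 3 and 0 are orthogonal; the diagonal entry equals n = 4.

(3,3) entry = 4; (3,0) entry = 0.


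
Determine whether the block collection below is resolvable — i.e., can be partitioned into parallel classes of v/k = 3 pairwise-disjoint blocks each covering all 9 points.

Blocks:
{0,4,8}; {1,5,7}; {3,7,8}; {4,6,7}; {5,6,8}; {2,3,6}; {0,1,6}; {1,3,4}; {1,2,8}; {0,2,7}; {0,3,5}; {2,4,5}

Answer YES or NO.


v = 9, block size k = 3, number of blocks = 12.
For resolvability, blocks must partition into parallel classes of size v/k = 3.
Total blocks must therefore be a multiple of 3: 12 = 3·4 + 0 ⇒ divisible ✓.
Greedy packing gives 4 candidate class(es). Each should be a full parallel class (size 3, covers all 9 points).
  Class 1 (3 blocks): {0,4,8}; {1,5,7}; {2,3,6}. Points covered: [0, 1, 2, 3, 4, 5, 6, 7, 8].
  Class 2 (3 blocks): {3,7,8}; {0,1,6}; {2,4,5}. Points covered: [0, 1, 2, 3, 4, 5, 6, 7, 8].
  Class 3 (3 blocks): {4,6,7}; {1,2,8}; {0,3,5}. Points covered: [0, 1, 2, 3, 4, 5, 6, 7, 8].
  Class 4 (3 blocks): {5,6,8}; {1,3,4}; {0,2,7}. Points covered: [0, 1, 2, 3, 4, 5, 6, 7, 8].
All classes full (size 3)? YES. All classes cover every point? YES.
Resolvable? YES.

YES


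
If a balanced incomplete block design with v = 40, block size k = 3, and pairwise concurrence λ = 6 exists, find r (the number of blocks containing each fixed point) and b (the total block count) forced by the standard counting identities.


Any 2-(v, k, λ) BIBD satisfies two necessary conditions:
  (i)  Each point sits in r blocks, and counting incidences through any fixed point gives r(k − 1) = λ(v − 1), so r = λ(v − 1)/(k − 1).
  (ii) Total incidences bk = vr, so b = vr/k.
Step 1: r = λ(v − 1)/(k − 1) = 6·(40 − 1)/(3 − 1) = 6·39/2 = 234/2 = 117.
Step 2: b = vr/k = 40·117/3 = 4680/3 = 1560.
Check integrality: r = 117 ∈ Z ✓, b = 1560 ∈ Z ✓.
(These identities are necessary conditions: they determine r and b for any design with these parameters, but do not by themselves prove that one exists.)

r = 117, b = 1560.


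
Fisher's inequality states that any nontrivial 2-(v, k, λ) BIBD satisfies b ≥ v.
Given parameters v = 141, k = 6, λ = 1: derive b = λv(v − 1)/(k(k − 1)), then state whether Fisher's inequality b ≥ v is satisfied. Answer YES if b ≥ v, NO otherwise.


b = λv(v − 1)/(k(k − 1)) = 1·141·140/(6·5) = 19740/30 = 658.
Compare with v = 141: b ≥ v, so Fisher's inequality holds.

YES


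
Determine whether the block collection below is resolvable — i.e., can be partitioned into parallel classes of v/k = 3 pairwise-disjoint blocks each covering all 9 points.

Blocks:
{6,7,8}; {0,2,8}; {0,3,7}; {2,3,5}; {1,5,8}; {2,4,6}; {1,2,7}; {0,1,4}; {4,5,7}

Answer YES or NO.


v = 9, block size k = 3, number of blocks = 9.
For resolvability, blocks must partition into parallel classes of size v/k = 3.
Total blocks must therefore be a multiple of 3: 9 = 3·3 + 0 ⇒ divisible ✓.
Consider block {0,2,8}. The only other block(s) in the collection disjoint from it are {4,5,7} — just 1 block(s). Any parallel class containing {0,2,8} would need 2 other blocks each disjoint from it, so no parallel class of size 3 can contain {0,2,8}.
Since every block must belong to some parallel class in a resolution, the collection cannot be partitioned into parallel classes.
Resolvable? NO.

NO


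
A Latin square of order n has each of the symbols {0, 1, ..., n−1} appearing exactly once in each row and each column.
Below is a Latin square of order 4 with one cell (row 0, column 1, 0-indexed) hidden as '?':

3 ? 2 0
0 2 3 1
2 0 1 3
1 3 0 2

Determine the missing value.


Row 0 contains symbols [0, 2, 3] — missing [1].
Column 1 contains symbols [0, 2, 3] — missing [1].
The missing symbol must appear in both missing sets; intersection = [1].
Therefore the hidden value is 1.

Missing value = 1.


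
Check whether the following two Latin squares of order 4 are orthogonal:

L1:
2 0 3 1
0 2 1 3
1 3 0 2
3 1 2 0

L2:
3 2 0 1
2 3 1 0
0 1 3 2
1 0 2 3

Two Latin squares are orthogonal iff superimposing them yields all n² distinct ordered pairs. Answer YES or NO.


Form the n² = 16 superimposed pairs (L1[i][j], L2[i][j]), row by row (rows and columns indexed from 0):
row 0: (2,3) (0,2) (3,0) (1,1)
row 1: (0,2) (2,3) (1,1) (3,0)
row 2: (1,0) (3,1) (0,3) (2,2)
row 3: (3,1) (1,0) (2,2) (0,3)
Orthogonality requires all 16 pairs distinct.
But the pair (0,2) repeats: cell (0,1) has L1 = 0, L2 = 2, and cell (1,0) has L1 = 0, L2 = 2.
A repeated pair means some other pair never occurs (only 8 distinct pairs out of 16), so the squares are not orthogonal.
Conclusion: NO.

NO


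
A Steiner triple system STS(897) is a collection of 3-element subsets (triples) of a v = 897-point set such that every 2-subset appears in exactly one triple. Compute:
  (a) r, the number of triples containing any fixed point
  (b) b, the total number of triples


An STS(v) is a 2-(v, 3, 1) BIBD: block size k = 3, λ = 1.
Replication: r(k − 1) = λ(v − 1) ⇒ r·2 = 897 − 1 = 896 ⇒ r = 448.
Block count: bk = vr ⇒ b·3 = 897·448 = 401856 ⇒ b = 133952.
(Check via b = v(v − 1)/6 = 897·896/6 = 803712/6 = 133952.)

r = 448, b = 133952.


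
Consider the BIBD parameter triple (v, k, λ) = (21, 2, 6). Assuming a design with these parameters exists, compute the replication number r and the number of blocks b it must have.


Any 2-(v, k, λ) BIBD satisfies two necessary conditions:
  (i)  Each point sits in r blocks, and counting incidences through any fixed point gives r(k − 1) = λ(v − 1), so r = λ(v − 1)/(k − 1).
  (ii) Total incidences bk = vr, so b = vr/k.
Step 1: r = λ(v − 1)/(k − 1) = 6·(21 − 1)/(2 − 1) = 6·20/1 = 120/1 = 120.
Step 2: b = vr/k = 21·120/2 = 2520/2 = 1260.
Check integrality: r = 120 ∈ Z ✓, b = 1260 ∈ Z ✓.
(These identities are necessary conditions: they determine r and b for any design with these parameters, but do not by themselves prove that one exists.)

r = 120, b = 1260.


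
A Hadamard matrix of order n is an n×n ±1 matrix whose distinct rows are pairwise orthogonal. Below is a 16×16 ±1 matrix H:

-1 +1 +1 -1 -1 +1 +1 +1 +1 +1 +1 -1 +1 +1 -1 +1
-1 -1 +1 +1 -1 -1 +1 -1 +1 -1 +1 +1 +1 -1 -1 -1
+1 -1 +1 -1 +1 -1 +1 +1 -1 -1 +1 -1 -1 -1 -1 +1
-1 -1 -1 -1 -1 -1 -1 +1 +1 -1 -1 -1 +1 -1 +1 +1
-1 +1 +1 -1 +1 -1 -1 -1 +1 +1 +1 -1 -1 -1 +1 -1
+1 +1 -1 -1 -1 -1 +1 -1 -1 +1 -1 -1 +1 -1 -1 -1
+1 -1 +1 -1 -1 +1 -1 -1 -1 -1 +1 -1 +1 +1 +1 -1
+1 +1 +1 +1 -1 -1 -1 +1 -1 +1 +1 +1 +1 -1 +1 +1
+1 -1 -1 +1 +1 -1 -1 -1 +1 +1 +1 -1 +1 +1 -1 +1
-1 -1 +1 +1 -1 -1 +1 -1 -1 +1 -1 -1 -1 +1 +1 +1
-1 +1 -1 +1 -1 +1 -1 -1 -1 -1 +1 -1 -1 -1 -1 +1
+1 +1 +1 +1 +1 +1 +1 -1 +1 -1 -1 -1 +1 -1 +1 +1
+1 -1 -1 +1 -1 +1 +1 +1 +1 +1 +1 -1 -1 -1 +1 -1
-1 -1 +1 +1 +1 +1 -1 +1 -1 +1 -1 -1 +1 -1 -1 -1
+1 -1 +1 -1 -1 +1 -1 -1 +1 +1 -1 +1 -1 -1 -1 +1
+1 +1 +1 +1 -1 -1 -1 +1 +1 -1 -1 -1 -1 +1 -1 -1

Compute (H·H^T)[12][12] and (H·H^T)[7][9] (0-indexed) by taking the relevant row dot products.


Row 7 of H: [1, 1, 1, 1, -1, -1, -1, 1, -1, 1, 1, 1, 1, -1, 1, 1].
Row 9 of H: [-1, -1, 1, 1, -1, -1, 1, -1, -1, 1, -1, -1, -1, 1, 1, 1].
Row 12 of H: [1, -1, -1, 1, -1, 1, 1, 1, 1, 1, 1, -1, -1, -1, 1, -1].
(H·H^T)[12][12] = Σ_j H[12][j]·H[12][j] = (1)² + (-1)² + (-1)² + (1)² + (-1)² + (1)² + (1)² + (1)² + (1)² + (1)² + (1)² + (-1)² + (-1)² + (-1)² + (1)² + (-1)² = 1 + 1 + 1 + 1 + 1 + 1 + 1 + 1 + 1 + 1 + 1 + 1 + 1 + 1 + 1 + 1 = 16.
(H·H^T)[7][9] = Σ_j H[7][j]·H[9][j] = (1)·(-1) + (1)·(-1) + (1)·(1) + (1)·(1) + (-1)·(-1) + (-1)·(-1) + (-1)·(1) + (1)·(-1) + (-1)·(-1) + (1)·(1) + (1)·(-1) + (1)·(-1) + (1)·(-1) + (-1)·(1) + (1)·(1) + (1)·(1) = -1 + -1 + 1 + 1 + 1 + 1 + -1 + -1 + 1 + 1 + -1 + -1 + -1 + -1 + 1 + 1 = 0.
So rows 7 and 9 are orthogonal; the diagonal entry equals n = 16.

(12,12) entry = 16; (7,9) entry = 0.


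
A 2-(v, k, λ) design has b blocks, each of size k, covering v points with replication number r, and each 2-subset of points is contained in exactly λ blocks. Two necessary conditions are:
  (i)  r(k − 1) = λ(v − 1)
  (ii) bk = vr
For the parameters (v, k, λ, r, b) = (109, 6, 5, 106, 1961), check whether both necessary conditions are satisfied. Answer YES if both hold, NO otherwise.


Condition (i): r(k − 1) = 106·5 = 530; λ(v − 1) = 5·108 = 540. Match? NO.
Condition (ii): bk = 1961·6 = 11766; vr = 109·106 = 11554. Match? NO.
Both conditions hold? NO.

NO


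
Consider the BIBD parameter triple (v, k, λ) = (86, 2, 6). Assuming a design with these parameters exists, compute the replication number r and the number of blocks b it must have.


Any 2-(v, k, λ) BIBD satisfies two necessary conditions:
  (i)  Each point sits in r blocks, and counting incidences through any fixed point gives r(k − 1) = λ(v − 1), so r = λ(v − 1)/(k − 1).
  (ii) Total incidences bk = vr, so b = vr/k.
Step 1: r = λ(v − 1)/(k − 1) = 6·(86 − 1)/(2 − 1) = 6·85/1 = 510/1 = 510.
Step 2: b = vr/k = 86·510/2 = 43860/2 = 21930.
Check integrality: r = 510 ∈ Z ✓, b = 21930 ∈ Z ✓.
(These identities are necessary conditions: they determine r and b for any design with these parameters, but do not by themselves prove that one exists.)

r = 510, b = 21930.


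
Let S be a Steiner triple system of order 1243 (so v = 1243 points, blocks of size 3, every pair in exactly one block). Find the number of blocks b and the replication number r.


An STS(v) is a 2-(v, 3, 1) BIBD: block size k = 3, λ = 1.
Replication: r(k − 1) = λ(v − 1) ⇒ r·2 = 1243 − 1 = 1242 ⇒ r = 621.
Block count: bk = vr ⇒ b·3 = 1243·621 = 771903 ⇒ b = 257301.

r = 621, b = 257301.


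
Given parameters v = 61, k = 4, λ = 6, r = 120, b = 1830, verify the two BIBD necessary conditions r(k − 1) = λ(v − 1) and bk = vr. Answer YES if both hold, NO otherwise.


Condition (i): r(k − 1) = 120·3 = 360; λ(v − 1) = 6·60 = 360. Match? YES.
Condition (ii): bk = 1830·4 = 7320; vr = 61·120 = 7320. Match? YES.
Both conditions hold? YES.

YES


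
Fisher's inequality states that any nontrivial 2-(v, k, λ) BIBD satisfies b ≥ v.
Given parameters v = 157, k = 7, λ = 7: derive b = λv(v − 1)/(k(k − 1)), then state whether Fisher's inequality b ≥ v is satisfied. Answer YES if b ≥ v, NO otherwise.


b = λv(v − 1)/(k(k − 1)) = 7·157·156/(7·6) = 171444/42 = 4082.
Compare with v = 157: b ≥ v, so Fisher's inequality holds.

YES


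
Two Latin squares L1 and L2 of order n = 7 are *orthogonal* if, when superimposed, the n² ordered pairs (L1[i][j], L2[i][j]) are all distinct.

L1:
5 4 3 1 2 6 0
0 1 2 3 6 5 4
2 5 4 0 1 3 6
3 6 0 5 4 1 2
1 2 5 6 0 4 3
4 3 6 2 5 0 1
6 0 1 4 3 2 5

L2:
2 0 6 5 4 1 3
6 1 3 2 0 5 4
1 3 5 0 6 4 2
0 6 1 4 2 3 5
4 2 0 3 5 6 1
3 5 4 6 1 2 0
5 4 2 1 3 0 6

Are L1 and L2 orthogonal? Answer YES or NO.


Form the n² = 49 superimposed pairs (L1[i][j], L2[i][j]), row by row (rows and columns indexed from 0):
row 0: (5,2) (4,0) (3,6) (1,5) (2,4) (6,1) (0,3)
row 1: (0,6) (1,1) (2,3) (3,2) (6,0) (5,5) (4,4)
row 2: (2,1) (5,3) (4,5) (0,0) (1,6) (3,4) (6,2)
row 3: (3,0) (6,6) (0,1) (5,4) (4,2) (1,3) (2,5)
row 4: (1,4) (2,2) (5,0) (6,3) (0,5) (4,6) (3,1)
row 5: (4,3) (3,5) (6,4) (2,6) (5,1) (0,2) (1,0)
row 6: (6,5) (0,4) (1,2) (4,1) (3,3) (2,0) (5,6)
Orthogonality requires all 49 pairs distinct.
Check by first coordinate: for each symbol s of L1, list the L2 entries in the n cells where L1 = s; they must all differ.
  L1 = 0: L2 entries (in reading order) 3, 6, 0, 1, 5, 2, 4 — all 7 distinct ✓
  L1 = 1: L2 entries (in reading order) 5, 1, 6, 3, 4, 0, 2 — all 7 distinct ✓
  L1 = 2: L2 entries (in reading order) 4, 3, 1, 5, 2, 6, 0 — all 7 distinct ✓
  L1 = 3: L2 entries (in reading order) 6, 2, 4, 0, 1, 5, 3 — all 7 distinct ✓
  L1 = 4: L2 entries (in reading order) 0, 4, 5, 2, 6, 3, 1 — all 7 distinct ✓
  L1 = 5: L2 entries (in reading order) 2, 5, 3, 4, 0, 1, 6 — all 7 distinct ✓
  L1 = 6: L2 entries (in reading order) 1, 0, 2, 6, 3, 4, 5 — all 7 distinct ✓
Every symbol of L1 meets every symbol of L2 exactly once, so all 49 pairs are distinct (49 of 49).
Conclusion: YES.

YES


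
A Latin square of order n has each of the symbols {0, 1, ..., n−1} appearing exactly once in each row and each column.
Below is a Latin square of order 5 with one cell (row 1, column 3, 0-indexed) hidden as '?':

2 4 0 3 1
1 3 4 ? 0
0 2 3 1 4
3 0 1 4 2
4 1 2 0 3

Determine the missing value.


Row 1 contains symbols [0, 1, 3, 4] — missing [2].
Column 3 contains symbols [0, 1, 3, 4] — missing [2].
The missing symbol must appear in both missing sets; intersection = [2].
Therefore the hidden value is 2.

Missing value = 2.


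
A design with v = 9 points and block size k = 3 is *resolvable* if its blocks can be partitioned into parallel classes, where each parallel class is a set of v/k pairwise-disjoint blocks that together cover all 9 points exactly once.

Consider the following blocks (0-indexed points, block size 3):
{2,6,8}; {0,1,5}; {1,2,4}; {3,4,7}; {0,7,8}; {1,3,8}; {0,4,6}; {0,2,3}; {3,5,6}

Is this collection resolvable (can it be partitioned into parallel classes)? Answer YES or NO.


v = 9, block size k = 3, number of blocks = 9.
For resolvability, blocks must partition into parallel classes of size v/k = 3.
Total blocks must therefore be a multiple of 3: 9 = 3·3 + 0 ⇒ divisible ✓.
Consider block {1,3,8}. The only other block(s) in the collection disjoint from it are {0,4,6} — just 1 block(s). Any parallel class containing {1,3,8} would need 2 other blocks each disjoint from it, so no parallel class of size 3 can contain {1,3,8}.
Since every block must belong to some parallel class in a resolution, the collection cannot be partitioned into parallel classes.
Resolvable? NO.

NO


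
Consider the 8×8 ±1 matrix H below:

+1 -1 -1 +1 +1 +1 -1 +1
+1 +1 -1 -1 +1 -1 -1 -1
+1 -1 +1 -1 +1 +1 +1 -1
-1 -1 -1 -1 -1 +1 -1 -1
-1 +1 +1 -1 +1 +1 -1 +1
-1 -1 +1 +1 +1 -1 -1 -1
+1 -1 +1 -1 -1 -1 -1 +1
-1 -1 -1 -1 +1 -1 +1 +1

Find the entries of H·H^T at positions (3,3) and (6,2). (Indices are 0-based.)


Row 2 of H: [1, -1, 1, -1, 1, 1, 1, -1].
Row 3 of H: [-1, -1, -1, -1, -1, 1, -1, -1].
Row 6 of H: [1, -1, 1, -1, -1, -1, -1, 1].
(H·H^T)[3][3] = Σ_j H[3][j]·H[3][j] = (-1)² + (-1)² + (-1)² + (-1)² + (-1)² + (1)² + (-1)² + (-1)² = 1 + 1 + 1 + 1 + 1 + 1 + 1 + 1 = 8.
(H·H^T)[6][2] = Σ_j H[6][j]·H[2][j] = (1)·(1) + (-1)·(-1) + (1)·(1) + (-1)·(-1) + (-1)·(1) + (-1)·(1) + (-1)·(1) + (1)·(-1) = 1 + 1 + 1 + 1 + -1 + -1 + -1 + -1 = 0.
So rows 6 and 2 are orthogonal; the diagonal entry equals n = 8.

(3,3) entry = 8; (6,2) entry = 0.


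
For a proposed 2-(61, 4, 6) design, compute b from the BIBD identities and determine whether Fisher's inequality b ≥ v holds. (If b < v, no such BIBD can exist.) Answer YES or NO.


b = λv(v − 1)/(k(k − 1)) = 6·61·60/(4·3) = 21960/12 = 1830.
Compare with v = 61: b ≥ v, so Fisher's inequality holds.

YES


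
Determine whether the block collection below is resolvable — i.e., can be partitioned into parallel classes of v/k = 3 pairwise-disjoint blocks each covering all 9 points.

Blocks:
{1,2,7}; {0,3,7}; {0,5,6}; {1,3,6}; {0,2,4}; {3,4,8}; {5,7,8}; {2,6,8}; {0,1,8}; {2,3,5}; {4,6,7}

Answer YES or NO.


v = 9, block size k = 3, number of blocks = 11.
For resolvability, blocks must partition into parallel classes of size v/k = 3.
Total blocks must therefore be a multiple of 3: 11 = 3·3 + 2 ⇒ not divisible ✗.
Resolvable? NO.

NO


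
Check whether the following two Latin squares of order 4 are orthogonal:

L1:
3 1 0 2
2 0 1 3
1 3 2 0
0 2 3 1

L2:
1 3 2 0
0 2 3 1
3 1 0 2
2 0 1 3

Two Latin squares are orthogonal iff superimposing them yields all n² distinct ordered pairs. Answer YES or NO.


Form the n² = 16 superimposed pairs (L1[i][j], L2[i][j]), row by row (rows and columns indexed from 0):
row 0: (3,1) (1,3) (0,2) (2,0)
row 1: (2,0) (0,2) (1,3) (3,1)
row 2: (1,3) (3,1) (2,0) (0,2)
row 3: (0,2) (2,0) (3,1) (1,3)
Orthogonality requires all 16 pairs distinct.
But the pair (2,0) repeats: cell (0,3) has L1 = 2, L2 = 0, and cell (1,0) has L1 = 2, L2 = 0.
A repeated pair means some other pair never occurs (only 4 distinct pairs out of 16), so the squares are not orthogonal.
Conclusion: NO.

NO


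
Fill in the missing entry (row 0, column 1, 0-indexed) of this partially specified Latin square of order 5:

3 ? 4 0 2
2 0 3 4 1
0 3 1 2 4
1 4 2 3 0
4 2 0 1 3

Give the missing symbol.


Row 0 contains symbols [0, 2, 3, 4] — missing [1].
Column 1 contains symbols [0, 2, 3, 4] — missing [1].
The missing symbol must appear in both missing sets; intersection = [1].
Therefore the hidden value is 1.

Missing value = 1.


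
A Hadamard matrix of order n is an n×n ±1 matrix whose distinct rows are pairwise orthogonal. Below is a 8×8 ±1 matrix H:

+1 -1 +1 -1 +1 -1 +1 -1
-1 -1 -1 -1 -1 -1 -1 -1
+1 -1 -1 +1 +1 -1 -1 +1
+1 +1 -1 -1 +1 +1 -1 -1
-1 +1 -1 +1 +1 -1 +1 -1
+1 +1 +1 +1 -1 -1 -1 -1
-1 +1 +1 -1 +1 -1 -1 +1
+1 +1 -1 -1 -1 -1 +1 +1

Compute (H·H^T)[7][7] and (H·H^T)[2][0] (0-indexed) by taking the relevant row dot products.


Row 0 of H: [1, -1, 1, -1, 1, -1, 1, -1].
Row 2 of H: [1, -1, -1, 1, 1, -1, -1, 1].
Row 7 of H: [1, 1, -1, -1, -1, -1, 1, 1].
(H·H^T)[7][7] = Σ_j H[7][j]·H[7][j] = (1)² + (1)² + (-1)² + (-1)² + (-1)² + (-1)² + (1)² + (1)² = 1 + 1 + 1 + 1 + 1 + 1 + 1 + 1 = 8.
(H·H^T)[2][0] = Σ_j H[2][j]·H[0][j] = (1)·(1) + (-1)·(-1) + (-1)·(1) + (1)·(-1) + (1)·(1) + (-1)·(-1) + (-1)·(1) + (1)·(-1) = 1 + 1 + -1 + -1 + 1 + 1 + -1 + -1 = 0.
So rows 2 and 0 are orthogonal; the diagonal entry equals n = 8.

(7,7) entry = 8; (2,0) entry = 0.
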